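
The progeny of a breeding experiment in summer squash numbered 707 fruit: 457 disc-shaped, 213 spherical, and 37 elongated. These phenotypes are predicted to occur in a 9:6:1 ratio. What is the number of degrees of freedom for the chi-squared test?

2

A goodness-of-fit test with 3 phenotype classes has df = 3 − 1 = 2.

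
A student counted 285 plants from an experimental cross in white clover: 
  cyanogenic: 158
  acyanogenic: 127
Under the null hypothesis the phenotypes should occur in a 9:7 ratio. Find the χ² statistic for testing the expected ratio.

0.076

The 9:7 ratio has 16 parts, so with N = 285 the expected counts are:
  cyanogenic: 285 × 9/16 = 160.3125
  acyanogenic: 285 × 7/16 = 124.6875
χ² = Σ (O − E)² / E
  cyanogenic: (158 − 160.3125)² / 160.3125 = 0.0334
  acyanogenic: (127 − 124.6875)² / 124.6875 = 0.0429
χ² = 0.0334 + 0.0429 = 0.0763 ≈ 0.076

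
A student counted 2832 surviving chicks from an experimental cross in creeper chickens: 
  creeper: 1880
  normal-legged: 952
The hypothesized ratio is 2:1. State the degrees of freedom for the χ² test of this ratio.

A goodness-of-fit test with 2 phenotype classes has df = 2 − 1 = 1.

1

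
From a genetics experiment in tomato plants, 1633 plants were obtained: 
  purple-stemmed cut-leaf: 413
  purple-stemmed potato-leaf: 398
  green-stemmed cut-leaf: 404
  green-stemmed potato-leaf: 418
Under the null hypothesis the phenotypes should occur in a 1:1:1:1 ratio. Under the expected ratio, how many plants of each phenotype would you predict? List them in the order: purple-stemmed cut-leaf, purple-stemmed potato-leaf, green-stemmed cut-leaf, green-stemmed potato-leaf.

The 1:1:1:1 ratio has 4 parts, so with N = 1633 the expected counts are:
  purple-stemmed cut-leaf: 1633 × 1/4 = 408.25
  purple-stemmed potato-leaf: 1633 × 1/4 = 408.25
  green-stemmed cut-leaf: 1633 × 1/4 = 408.25
  green-stemmed potato-leaf: 1633 × 1/4 = 408.25

408.25, 408.25, 408.25, 408.25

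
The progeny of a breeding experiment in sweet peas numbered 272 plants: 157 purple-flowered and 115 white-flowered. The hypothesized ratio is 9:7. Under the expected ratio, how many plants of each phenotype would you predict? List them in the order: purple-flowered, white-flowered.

153, 119

Total ratio parts = 16. Expected numbers out of 272:
  purple-flowered: 272 × 9/16 = 153
  white-flowered: 272 × 7/16 = 119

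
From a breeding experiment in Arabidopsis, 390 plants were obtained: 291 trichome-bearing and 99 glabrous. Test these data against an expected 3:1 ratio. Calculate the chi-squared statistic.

0.031

Under the 3:1 hypothesis (Σ ratio = 4, N = 390):
  trichome-bearing: 390 × 3/4 = 292.5
  glabrous: 390 × 1/4 = 97.5
χ² = Σ (O − E)² / E
  trichome-bearing: (291 − 292.5)² / 292.5 = 0.0077
  glabrous: (99 − 97.5)² / 97.5 = 0.0231
χ² = 0.0077 + 0.0231 = 0.0308 ≈ 0.031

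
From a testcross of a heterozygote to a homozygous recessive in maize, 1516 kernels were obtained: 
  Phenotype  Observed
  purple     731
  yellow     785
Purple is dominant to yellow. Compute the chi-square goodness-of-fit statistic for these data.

1.923

A testcross of a heterozygote (Aa × aa) gives a 1:1 phenotypic ratio.
Under the 1:1 hypothesis (Σ ratio = 2, N = 1516):
  purple: 1516 × 1/2 = 758
  yellow: 1516 × 1/2 = 758
χ² = Σ (O − E)² / E
  purple: (731 − 758)² / 758 = 0.9617
  yellow: (785 − 758)² / 758 = 0.9617
χ² = 0.9617 + 0.9617 = 1.9234 ≈ 1.923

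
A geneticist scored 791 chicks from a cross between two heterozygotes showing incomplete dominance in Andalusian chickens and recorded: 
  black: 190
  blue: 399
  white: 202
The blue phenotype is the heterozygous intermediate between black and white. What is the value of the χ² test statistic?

With incomplete dominance, a heterozygote × heterozygote cross gives a 1:2:1 phenotypic ratio.
Total ratio parts = 4. Expected numbers out of 791:
  black: 791 × 1/4 = 197.75
  blue: 791 × 2/4 = 395.5
  white: 791 × 1/4 = 197.75
χ² = Σ (O − E)² / E
  black: (190 − 197.75)² / 197.75 = 0.3037
  blue: (399 − 395.5)² / 395.5 = 0.0310
  white: (202 − 197.75)² / 197.75 = 0.0913
χ² = 0.3037 + 0.0310 + 0.0913 = 0.426

0.426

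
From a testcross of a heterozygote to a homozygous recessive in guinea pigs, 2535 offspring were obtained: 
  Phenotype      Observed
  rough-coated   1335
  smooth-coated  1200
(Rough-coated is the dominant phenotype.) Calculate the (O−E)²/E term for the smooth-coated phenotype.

A testcross of a heterozygote (Aa × aa) gives a 1:1 phenotypic ratio.
Expected counts for N = 2535 under a 1:1 ratio (total parts = 2):
  rough-coated: 2535 × 1/2 = 1267.5
  smooth-coated: 2535 × 1/2 = 1267.5
Contribution of smooth-coated: (1200 − 1267.5)² / 1267.5 = 3.5947

3.595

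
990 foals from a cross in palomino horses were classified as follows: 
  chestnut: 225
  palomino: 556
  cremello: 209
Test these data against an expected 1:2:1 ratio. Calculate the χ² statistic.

15.552

Total ratio parts = 4. Expected numbers out of 990:
  chestnut: 990 × 1/4 = 247.5
  palomino: 990 × 2/4 = 495
  cremello: 990 × 1/4 = 247.5
χ² = Σ (O − E)² / E
  chestnut: (225 − 247.5)² / 247.5 = 2.0455
  palomino: (556 − 495)² / 495 = 7.5172
  cremello: (209 − 247.5)² / 247.5 = 5.9889
χ² = 2.0455 + 7.5172 + 5.9889 = 15.5516 ≈ 15.552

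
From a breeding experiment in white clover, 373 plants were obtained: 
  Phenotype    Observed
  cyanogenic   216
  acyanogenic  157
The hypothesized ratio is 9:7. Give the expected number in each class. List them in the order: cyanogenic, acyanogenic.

209.8125, 163.1875

Total ratio parts = 16. Expected numbers out of 373:
  cyanogenic: 373 × 9/16 = 209.8125
  acyanogenic: 373 × 7/16 = 163.1875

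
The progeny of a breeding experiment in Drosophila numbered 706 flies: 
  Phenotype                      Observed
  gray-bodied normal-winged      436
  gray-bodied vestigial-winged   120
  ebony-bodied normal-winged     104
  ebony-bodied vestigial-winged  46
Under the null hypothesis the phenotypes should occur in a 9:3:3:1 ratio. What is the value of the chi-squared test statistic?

Under the 9:3:3:1 hypothesis (Σ ratio = 16, N = 706):
  gray-bodied normal-winged: 706 × 9/16 = 397.125
  gray-bodied vestigial-winged: 706 × 3/16 = 132.375
  ebony-bodied normal-winged: 706 × 3/16 = 132.375
  ebony-bodied vestigial-winged: 706 × 1/16 = 44.125
χ² = Σ (O − E)² / E
  gray-bodied normal-winged: (436 − 397.125)² / 397.125 = 3.8055
  gray-bodied vestigial-winged: (120 − 132.375)² / 132.375 = 1.1569
  ebony-bodied normal-winged: (104 − 132.375)² / 132.375 = 6.0823
  ebony-bodied vestigial-winged: (46 − 44.125)² / 44.125 = 0.0797
χ² = 3.8055 + 1.1569 + 6.0823 + 0.0797 = 11.1244 ≈ 11.124

11.124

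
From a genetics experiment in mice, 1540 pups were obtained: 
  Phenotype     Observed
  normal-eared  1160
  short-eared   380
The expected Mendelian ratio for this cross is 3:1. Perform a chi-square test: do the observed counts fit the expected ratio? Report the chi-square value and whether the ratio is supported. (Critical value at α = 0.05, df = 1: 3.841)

Under the 3:1 hypothesis (Σ ratio = 4, N = 1540):
  normal-eared: 1540 × 3/4 = 1155
  short-eared: 1540 × 1/4 = 385
χ² = Σ (O − E)² / E
  normal-eared: (1160 − 1155)² / 1155 = 0.0216
  short-eared: (380 − 385)² / 385 = 0.0649
χ² = 0.0216 + 0.0649 = 0.0865 ≈ 0.087
Degrees of freedom = 2 − 1 = 1; critical value at α = 0.05 is 3.841.
Since 0.087 < 3.841, we fail to reject the null hypothesis — the data are consistent with the 3:1 ratio.

0.087; consistent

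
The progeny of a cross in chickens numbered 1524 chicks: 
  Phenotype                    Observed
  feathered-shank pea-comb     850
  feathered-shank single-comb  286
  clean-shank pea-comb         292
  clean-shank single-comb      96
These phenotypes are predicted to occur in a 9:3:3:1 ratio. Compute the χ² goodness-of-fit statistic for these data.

Under the 9:3:3:1 hypothesis (Σ ratio = 16, N = 1524):
  feathered-shank pea-comb: 1524 × 9/16 = 857.25
  feathered-shank single-comb: 1524 × 3/16 = 285.75
  clean-shank pea-comb: 1524 × 3/16 = 285.75
  clean-shank single-comb: 1524 × 1/16 = 95.25
χ² = Σ (O − E)² / E
  feathered-shank pea-comb: (850 − 857.25)² / 857.25 = 0.0613
  feathered-shank single-comb: (286 − 285.75)² / 285.75 = 0.0002
  clean-shank pea-comb: (292 − 285.75)² / 285.75 = 0.1367
  clean-shank single-comb: (96 − 95.25)² / 95.25 = 0.0059
χ² = 0.0613 + 0.0002 + 0.1367 + 0.0059 = 0.2041 ≈ 0.204

0.204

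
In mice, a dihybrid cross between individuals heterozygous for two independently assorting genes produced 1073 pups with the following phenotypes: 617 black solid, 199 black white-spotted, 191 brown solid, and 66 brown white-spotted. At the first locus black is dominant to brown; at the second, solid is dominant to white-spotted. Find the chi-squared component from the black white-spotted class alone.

0.024

A dihybrid F₂ with independent assortment and complete dominance at both loci gives a 9:3:3:1 phenotypic ratio.
The 9:3:3:1 ratio has 16 parts, so with N = 1073 the expected counts are:
  black solid: 1073 × 9/16 = 603.5625
  black white-spotted: 1073 × 3/16 = 201.1875
  brown solid: 1073 × 3/16 = 201.1875
  brown white-spotted: 1073 × 1/16 = 67.0625
Contribution of black white-spotted: (199 − 201.1875)² / 201.1875 = 0.0238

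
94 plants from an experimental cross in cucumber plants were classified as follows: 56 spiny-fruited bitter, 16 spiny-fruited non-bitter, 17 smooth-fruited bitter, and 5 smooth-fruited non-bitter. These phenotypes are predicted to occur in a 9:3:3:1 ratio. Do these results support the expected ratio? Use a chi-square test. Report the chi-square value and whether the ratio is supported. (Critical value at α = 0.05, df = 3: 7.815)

0.487; consistent

The 9:3:3:1 ratio has 16 parts, so with N = 94 the expected counts are:
  spiny-fruited bitter: 94 × 9/16 = 52.875
  spiny-fruited non-bitter: 94 × 3/16 = 17.625
  smooth-fruited bitter: 94 × 3/16 = 17.625
  smooth-fruited non-bitter: 94 × 1/16 = 5.875
χ² = Σ (O − E)² / E
  spiny-fruited bitter: (56 − 52.875)² / 52.875 = 0.1847
  spiny-fruited non-bitter: (16 − 17.625)² / 17.625 = 0.1498
  smooth-fruited bitter: (17 − 17.625)² / 17.625 = 0.0222
  smooth-fruited non-bitter: (5 − 5.875)² / 5.875 = 0.1303
χ² = 0.1847 + 0.1498 + 0.0222 + 0.1303 = 0.487
Degrees of freedom = 4 − 1 = 3; critical value at α = 0.05 is 7.815.
Since 0.487 < 7.815, we fail to reject the null hypothesis — the data are consistent with the 9:3:3:1 ratio.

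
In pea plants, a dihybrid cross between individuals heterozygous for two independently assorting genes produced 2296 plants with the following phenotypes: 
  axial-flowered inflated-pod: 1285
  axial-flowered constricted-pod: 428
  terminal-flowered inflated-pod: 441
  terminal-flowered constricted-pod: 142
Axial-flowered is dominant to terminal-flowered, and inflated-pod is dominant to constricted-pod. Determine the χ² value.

0.319

A dihybrid F₂ with independent assortment and complete dominance at both loci gives a 9:3:3:1 phenotypic ratio.
The 9:3:3:1 ratio has 16 parts, so with N = 2296 the expected counts are:
  axial-flowered inflated-pod: 2296 × 9/16 = 1291.5
  axial-flowered constricted-pod: 2296 × 3/16 = 430.5
  terminal-flowered inflated-pod: 2296 × 3/16 = 430.5
  terminal-flowered constricted-pod: 2296 × 1/16 = 143.5
χ² = Σ (O − E)² / E
  axial-flowered inflated-pod: (1285 − 1291.5)² / 1291.5 = 0.0327
  axial-flowered constricted-pod: (428 − 430.5)² / 430.5 = 0.0145
  terminal-flowered inflated-pod: (441 − 430.5)² / 430.5 = 0.2561
  terminal-flowered constricted-pod: (142 − 143.5)² / 143.5 = 0.0157
χ² = 0.0327 + 0.0145 + 0.2561 + 0.0157 = 0.319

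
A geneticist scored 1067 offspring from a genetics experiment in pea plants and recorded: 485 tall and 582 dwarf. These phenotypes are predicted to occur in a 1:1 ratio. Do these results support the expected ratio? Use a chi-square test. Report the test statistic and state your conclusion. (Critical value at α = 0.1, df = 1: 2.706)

8.818; not consistent

Expected counts for N = 1067 under a 1:1 ratio (total parts = 2):
  tall: 1067 × 1/2 = 533.5
  dwarf: 1067 × 1/2 = 533.5
χ² = Σ (O − E)² / E
  tall: (485 − 533.5)² / 533.5 = 4.4091
  dwarf: (582 − 533.5)² / 533.5 = 4.4091
χ² = 4.4091 + 4.4091 = 8.8182 ≈ 8.818
Degrees of freedom = 2 − 1 = 1; critical value at α = 0.1 is 2.706.
Since 8.818 > 2.706, we reject the null hypothesis — the data do not fit the 1:1 ratio.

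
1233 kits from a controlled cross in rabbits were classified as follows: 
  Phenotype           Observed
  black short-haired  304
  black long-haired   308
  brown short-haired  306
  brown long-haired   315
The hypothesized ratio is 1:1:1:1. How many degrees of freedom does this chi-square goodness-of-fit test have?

3

A goodness-of-fit test with 4 phenotype classes has df = 4 − 1 = 3.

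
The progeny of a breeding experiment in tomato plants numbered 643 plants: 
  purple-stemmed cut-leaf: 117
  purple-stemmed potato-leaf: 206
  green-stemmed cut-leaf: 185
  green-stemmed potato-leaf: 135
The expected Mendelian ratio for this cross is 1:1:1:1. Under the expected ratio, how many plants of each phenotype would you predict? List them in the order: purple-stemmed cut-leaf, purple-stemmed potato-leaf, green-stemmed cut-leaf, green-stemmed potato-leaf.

Expected counts for N = 643 under a 1:1:1:1 ratio (total parts = 4):
  purple-stemmed cut-leaf: 643 × 1/4 = 160.75
  purple-stemmed potato-leaf: 643 × 1/4 = 160.75
  green-stemmed cut-leaf: 643 × 1/4 = 160.75
  green-stemmed potato-leaf: 643 × 1/4 = 160.75

160.75, 160.75, 160.75, 160.75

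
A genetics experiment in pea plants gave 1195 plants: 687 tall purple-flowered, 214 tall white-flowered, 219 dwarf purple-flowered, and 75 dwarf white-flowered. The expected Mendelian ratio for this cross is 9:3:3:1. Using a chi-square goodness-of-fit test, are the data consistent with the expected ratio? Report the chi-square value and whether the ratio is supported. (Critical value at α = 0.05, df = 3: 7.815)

Under the 9:3:3:1 hypothesis (Σ ratio = 16, N = 1195):
  tall purple-flowered: 1195 × 9/16 = 672.1875
  tall white-flowered: 1195 × 3/16 = 224.0625
  dwarf purple-flowered: 1195 × 3/16 = 224.0625
  dwarf white-flowered: 1195 × 1/16 = 74.6875
χ² = Σ (O − E)² / E
  tall purple-flowered: (687 − 672.1875)² / 672.1875 = 0.3264
  tall white-flowered: (214 − 224.0625)² / 224.0625 = 0.4519
  dwarf purple-flowered: (219 − 224.0625)² / 224.0625 = 0.1144
  dwarf white-flowered: (75 − 74.6875)² / 74.6875 = 0.0013
χ² = 0.3264 + 0.4519 + 0.1144 + 0.0013 = 0.894
Degrees of freedom = 4 − 1 = 3; critical value at α = 0.05 is 7.815.
Since 0.894 < 7.815, we fail to reject the null hypothesis — the data are consistent with the 9:3:3:1 ratio.

0.894; consistent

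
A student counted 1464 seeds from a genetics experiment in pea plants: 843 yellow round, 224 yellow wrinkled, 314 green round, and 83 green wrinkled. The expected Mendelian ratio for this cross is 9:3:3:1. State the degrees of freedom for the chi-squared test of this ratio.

3

A goodness-of-fit test with 4 phenotype classes has df = 4 − 1 = 3.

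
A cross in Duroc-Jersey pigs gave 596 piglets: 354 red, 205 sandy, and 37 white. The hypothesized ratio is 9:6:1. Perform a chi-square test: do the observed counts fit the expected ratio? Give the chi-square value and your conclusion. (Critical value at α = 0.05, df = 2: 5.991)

2.582; consistent

Expected counts for N = 596 under a 9:6:1 ratio (total parts = 16):
  red: 596 × 9/16 = 335.25
  sandy: 596 × 6/16 = 223.5
  white: 596 × 1/16 = 37.25
χ² = Σ (O − E)² / E
  red: (354 − 335.25)² / 335.25 = 1.0487
  sandy: (205 − 223.5)² / 223.5 = 1.5313
  white: (37 − 37.25)² / 37.25 = 0.0017
χ² = 1.0487 + 1.5313 + 0.0017 = 2.5817 ≈ 2.582
Degrees of freedom = 3 − 1 = 2; critical value at α = 0.05 is 5.991.
Since 2.582 < 5.991, we fail to reject the null hypothesis — the data are consistent with the 9:6:1 ratio.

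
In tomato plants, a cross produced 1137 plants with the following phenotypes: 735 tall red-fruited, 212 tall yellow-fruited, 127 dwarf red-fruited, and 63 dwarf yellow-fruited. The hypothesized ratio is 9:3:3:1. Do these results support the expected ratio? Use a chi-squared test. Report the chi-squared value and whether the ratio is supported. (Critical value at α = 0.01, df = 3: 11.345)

The 9:3:3:1 ratio has 16 parts, so with N = 1137 the expected counts are:
  tall red-fruited: 1137 × 9/16 = 639.5625
  tall yellow-fruited: 1137 × 3/16 = 213.1875
  dwarf red-fruited: 1137 × 3/16 = 213.1875
  dwarf yellow-fruited: 1137 × 1/16 = 71.0625
χ² = Σ (O − E)² / E
  tall red-fruited: (735 − 639.5625)² / 639.5625 = 14.2415
  tall yellow-fruited: (212 − 213.1875)² / 213.1875 = 0.0066
  dwarf red-fruited: (127 − 213.1875)² / 213.1875 = 34.8439
  dwarf yellow-fruited: (63 − 71.0625)² / 71.0625 = 0.9147
χ² = 14.2415 + 0.0066 + 34.8439 + 0.9147 = 50.0067 ≈ 50.007
Degrees of freedom = 4 − 1 = 3; critical value at α = 0.01 is 11.345.
Since 50.007 > 11.345, we reject the null hypothesis — the data do not fit the 9:3:3:1 ratio.

50.007; not consistent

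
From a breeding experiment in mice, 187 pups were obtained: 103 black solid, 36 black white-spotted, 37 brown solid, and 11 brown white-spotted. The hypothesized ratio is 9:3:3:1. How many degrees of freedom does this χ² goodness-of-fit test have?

3

A goodness-of-fit test with 4 phenotype classes has df = 4 − 1 = 3.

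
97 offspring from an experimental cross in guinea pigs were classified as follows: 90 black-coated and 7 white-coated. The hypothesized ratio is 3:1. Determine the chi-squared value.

16.361

The 3:1 ratio has 4 parts, so with N = 97 the expected counts are:
  black-coated: 97 × 3/4 = 72.75
  white-coated: 97 × 1/4 = 24.25
χ² = Σ (O − E)² / E
  black-coated: (90 − 72.75)² / 72.75 = 4.0902
  white-coated: (7 − 24.25)² / 24.25 = 12.2706
χ² = 4.0902 + 12.2706 = 16.3608 ≈ 16.361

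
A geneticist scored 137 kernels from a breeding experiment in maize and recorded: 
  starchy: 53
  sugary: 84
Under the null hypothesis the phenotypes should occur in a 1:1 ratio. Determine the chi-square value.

7.015

Total ratio parts = 2. Expected numbers out of 137:
  starchy: 137 × 1/2 = 68.5
  sugary: 137 × 1/2 = 68.5
χ² = Σ (O − E)² / E
  starchy: (53 − 68.5)² / 68.5 = 3.5073
  sugary: (84 − 68.5)² / 68.5 = 3.5073
χ² = 3.5073 + 3.5073 = 7.0146 ≈ 7.015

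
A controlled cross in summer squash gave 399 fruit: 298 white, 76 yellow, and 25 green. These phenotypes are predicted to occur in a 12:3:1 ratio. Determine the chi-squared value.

0.024

Total ratio parts = 16. Expected numbers out of 399:
  white: 399 × 12/16 = 299.25
  yellow: 399 × 3/16 = 74.8125
  green: 399 × 1/16 = 24.9375
χ² = Σ (O − E)² / E
  white: (298 − 299.25)² / 299.25 = 0.0052
  yellow: (76 − 74.8125)² / 74.8125 = 0.0188
  green: (25 − 24.9375)² / 24.9375 = 0.0002
χ² = 0.0052 + 0.0188 + 0.0002 = 0.0242 ≈ 0.024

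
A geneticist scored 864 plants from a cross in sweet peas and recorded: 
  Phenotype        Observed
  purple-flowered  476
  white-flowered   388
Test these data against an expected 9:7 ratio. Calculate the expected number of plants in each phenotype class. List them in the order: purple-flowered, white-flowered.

Total ratio parts = 16. Expected numbers out of 864:
  purple-flowered: 864 × 9/16 = 486
  white-flowered: 864 × 7/16 = 378

486, 378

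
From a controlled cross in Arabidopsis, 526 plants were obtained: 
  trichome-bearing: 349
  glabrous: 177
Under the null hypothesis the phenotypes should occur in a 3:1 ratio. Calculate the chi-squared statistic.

Expected counts for N = 526 under a 3:1 ratio (total parts = 4):
  trichome-bearing: 526 × 3/4 = 394.5
  glabrous: 526 × 1/4 = 131.5
χ² = Σ (O − E)² / E
  trichome-bearing: (349 − 394.5)² / 394.5 = 5.2478
  glabrous: (177 − 131.5)² / 131.5 = 15.7433
χ² = 5.2478 + 15.7433 = 20.9911 ≈ 20.991

20.991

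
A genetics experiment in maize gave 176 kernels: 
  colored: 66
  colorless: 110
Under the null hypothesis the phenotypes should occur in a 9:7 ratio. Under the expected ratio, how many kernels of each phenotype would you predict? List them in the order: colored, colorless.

99, 77

The 9:7 ratio has 16 parts, so with N = 176 the expected counts are:
  colored: 176 × 9/16 = 99
  colorless: 176 × 7/16 = 77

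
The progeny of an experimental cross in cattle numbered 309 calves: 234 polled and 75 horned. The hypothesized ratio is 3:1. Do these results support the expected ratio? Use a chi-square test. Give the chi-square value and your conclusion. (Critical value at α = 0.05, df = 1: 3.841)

Total ratio parts = 4. Expected numbers out of 309:
  polled: 309 × 3/4 = 231.75
  horned: 309 × 1/4 = 77.25
χ² = Σ (O − E)² / E
  polled: (234 − 231.75)² / 231.75 = 0.0218
  horned: (75 − 77.25)² / 77.25 = 0.0655
χ² = 0.0218 + 0.0655 = 0.0873 ≈ 0.087
Degrees of freedom = 2 − 1 = 1; critical value at α = 0.05 is 3.841.
Since 0.087 < 3.841, we fail to reject the null hypothesis — the data are consistent with the 3:1 ratio.

0.087; consistent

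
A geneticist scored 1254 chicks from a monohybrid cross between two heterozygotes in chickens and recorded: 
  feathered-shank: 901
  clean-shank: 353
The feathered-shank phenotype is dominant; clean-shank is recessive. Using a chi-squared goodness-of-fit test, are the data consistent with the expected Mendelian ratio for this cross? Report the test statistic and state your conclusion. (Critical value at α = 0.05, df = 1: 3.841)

For a monohybrid cross between heterozygotes with complete dominance, the expected phenotypic ratio is 3:1.
The 3:1 ratio has 4 parts, so with N = 1254 the expected counts are:
  feathered-shank: 1254 × 3/4 = 940.5
  clean-shank: 1254 × 1/4 = 313.5
χ² = Σ (O − E)² / E
  feathered-shank: (901 − 940.5)² / 940.5 = 1.6590
  clean-shank: (353 − 313.5)² / 313.5 = 4.9769
χ² = 1.6590 + 4.9769 = 6.6359 ≈ 6.636
Degrees of freedom = 2 − 1 = 1; critical value at α = 0.05 is 3.841.
Since 6.636 > 3.841, we reject the null hypothesis — the data do not fit the 3:1 ratio.

6.636; not consistent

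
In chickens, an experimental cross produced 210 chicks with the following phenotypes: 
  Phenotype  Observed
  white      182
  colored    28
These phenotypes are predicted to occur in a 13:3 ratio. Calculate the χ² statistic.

Expected counts for N = 210 under a 13:3 ratio (total parts = 16):
  white: 210 × 13/16 = 170.625
  colored: 210 × 3/16 = 39.375
χ² = Σ (O − E)² / E
  white: (182 − 170.625)² / 170.625 = 0.7583
  colored: (28 − 39.375)² / 39.375 = 3.2861
χ² = 0.7583 + 3.2861 = 4.0444 ≈ 4.044

4.044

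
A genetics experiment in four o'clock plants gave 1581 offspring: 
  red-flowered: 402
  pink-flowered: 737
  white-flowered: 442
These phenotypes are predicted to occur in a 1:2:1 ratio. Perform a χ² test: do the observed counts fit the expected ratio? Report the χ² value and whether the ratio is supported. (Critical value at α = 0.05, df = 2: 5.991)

9.266; not consistent

Expected counts for N = 1581 under a 1:2:1 ratio (total parts = 4):
  red-flowered: 1581 × 1/4 = 395.25
  pink-flowered: 1581 × 2/4 = 790.5
  white-flowered: 1581 × 1/4 = 395.25
χ² = Σ (O − E)² / E
  red-flowered: (402 − 395.25)² / 395.25 = 0.1153
  pink-flowered: (737 − 790.5)² / 790.5 = 3.6208
  white-flowered: (442 − 395.25)² / 395.25 = 5.5296
χ² = 0.1153 + 3.6208 + 5.5296 = 9.2657 ≈ 9.266
Degrees of freedom = 3 − 1 = 2; critical value at α = 0.05 is 5.991.
Since 9.266 > 5.991, we reject the null hypothesis — the data do not fit the 1:2:1 ratio.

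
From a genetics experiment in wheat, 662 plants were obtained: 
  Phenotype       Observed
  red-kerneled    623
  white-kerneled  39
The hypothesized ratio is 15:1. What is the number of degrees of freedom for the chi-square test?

A goodness-of-fit test with 2 phenotype classes has df = 2 − 1 = 1.

1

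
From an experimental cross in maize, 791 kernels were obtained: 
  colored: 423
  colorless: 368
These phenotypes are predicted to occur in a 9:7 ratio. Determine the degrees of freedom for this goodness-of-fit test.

1

A goodness-of-fit test with 2 phenotype classes has df = 2 − 1 = 1.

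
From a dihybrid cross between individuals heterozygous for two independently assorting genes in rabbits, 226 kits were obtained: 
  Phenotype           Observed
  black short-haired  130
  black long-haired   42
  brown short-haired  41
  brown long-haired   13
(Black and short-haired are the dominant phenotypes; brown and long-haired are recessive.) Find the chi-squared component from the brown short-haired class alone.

A dihybrid F₂ with independent assortment and complete dominance at both loci gives a 9:3:3:1 phenotypic ratio.
The 9:3:3:1 ratio has 16 parts, so with N = 226 the expected counts are:
  black short-haired: 226 × 9/16 = 127.125
  black long-haired: 226 × 3/16 = 42.375
  brown short-haired: 226 × 3/16 = 42.375
  brown long-haired: 226 × 1/16 = 14.125
Contribution of brown short-haired: (41 − 42.375)² / 42.375 = 0.0446

0.045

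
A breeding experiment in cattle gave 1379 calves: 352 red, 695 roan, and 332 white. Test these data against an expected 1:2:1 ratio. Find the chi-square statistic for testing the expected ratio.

0.668

Under the 1:2:1 hypothesis (Σ ratio = 4, N = 1379):
  red: 1379 × 1/4 = 344.75
  roan: 1379 × 2/4 = 689.5
  white: 1379 × 1/4 = 344.75
χ² = Σ (O − E)² / E
  red: (352 − 344.75)² / 344.75 = 0.1525
  roan: (695 − 689.5)² / 689.5 = 0.0439
  white: (332 − 344.75)² / 344.75 = 0.4715
χ² = 0.1525 + 0.0439 + 0.4715 = 0.6679 ≈ 0.668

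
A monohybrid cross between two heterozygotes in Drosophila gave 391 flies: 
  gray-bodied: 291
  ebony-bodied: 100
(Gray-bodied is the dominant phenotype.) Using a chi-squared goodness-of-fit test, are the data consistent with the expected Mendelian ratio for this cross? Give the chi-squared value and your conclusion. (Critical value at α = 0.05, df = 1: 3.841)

For a monohybrid cross between heterozygotes with complete dominance, the expected phenotypic ratio is 3:1.
Expected counts for N = 391 under a 3:1 ratio (total parts = 4):
  gray-bodied: 391 × 3/4 = 293.25
  ebony-bodied: 391 × 1/4 = 97.75
χ² = Σ (O − E)² / E
  gray-bodied: (291 − 293.25)² / 293.25 = 0.0173
  ebony-bodied: (100 − 97.75)² / 97.75 = 0.0518
χ² = 0.0173 + 0.0518 = 0.0691 ≈ 0.069
Degrees of freedom = 2 − 1 = 1; critical value at α = 0.05 is 3.841.
Since 0.069 < 3.841, we fail to reject the null hypothesis — the data are consistent with the 3:1 ratio.

0.069; consistent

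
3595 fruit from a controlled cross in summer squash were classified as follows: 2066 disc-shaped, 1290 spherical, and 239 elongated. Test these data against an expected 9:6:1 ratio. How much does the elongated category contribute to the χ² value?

0.912

Under the 9:6:1 hypothesis (Σ ratio = 16, N = 3595):
  disc-shaped: 3595 × 9/16 = 2022.1875
  spherical: 3595 × 6/16 = 1348.125
  elongated: 3595 × 1/16 = 224.6875
Contribution of elongated: (239 − 224.6875)² / 224.6875 = 0.9117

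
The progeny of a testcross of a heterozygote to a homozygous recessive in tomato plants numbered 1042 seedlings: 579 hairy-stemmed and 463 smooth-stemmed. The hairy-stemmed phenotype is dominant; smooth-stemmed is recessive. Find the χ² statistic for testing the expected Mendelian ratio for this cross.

A testcross of a heterozygote (Aa × aa) gives a 1:1 phenotypic ratio.
Under the 1:1 hypothesis (Σ ratio = 2, N = 1042):
  hairy-stemmed: 1042 × 1/2 = 521
  smooth-stemmed: 1042 × 1/2 = 521
χ² = Σ (O − E)² / E
  hairy-stemmed: (579 − 521)² / 521 = 6.4568
  smooth-stemmed: (463 − 521)² / 521 = 6.4568
χ² = 6.4568 + 6.4568 = 12.9136 ≈ 12.914

12.914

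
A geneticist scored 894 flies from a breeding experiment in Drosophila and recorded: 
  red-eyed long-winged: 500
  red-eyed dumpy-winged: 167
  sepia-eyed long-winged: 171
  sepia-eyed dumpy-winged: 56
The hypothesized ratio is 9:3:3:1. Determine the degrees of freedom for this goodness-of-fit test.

3

A goodness-of-fit test with 4 phenotype classes has df = 4 − 1 = 3.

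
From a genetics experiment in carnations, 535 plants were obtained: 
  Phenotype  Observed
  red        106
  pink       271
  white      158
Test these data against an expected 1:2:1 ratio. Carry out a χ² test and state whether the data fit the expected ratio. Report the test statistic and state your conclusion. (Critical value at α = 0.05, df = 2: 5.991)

The 1:2:1 ratio has 4 parts, so with N = 535 the expected counts are:
  red: 535 × 1/4 = 133.75
  pink: 535 × 2/4 = 267.5
  white: 535 × 1/4 = 133.75
χ² = Σ (O − E)² / E
  red: (106 − 133.75)² / 133.75 = 5.7575
  pink: (271 − 267.5)² / 267.5 = 0.0458
  white: (158 − 133.75)² / 133.75 = 4.3967
χ² = 5.7575 + 0.0458 + 4.3967 = 10.200
Degrees of freedom = 3 − 1 = 2; critical value at α = 0.05 is 5.991.
Since 10.200 > 5.991, we reject the null hypothesis — the data do not fit the 1:2:1 ratio.

10.200; not consistent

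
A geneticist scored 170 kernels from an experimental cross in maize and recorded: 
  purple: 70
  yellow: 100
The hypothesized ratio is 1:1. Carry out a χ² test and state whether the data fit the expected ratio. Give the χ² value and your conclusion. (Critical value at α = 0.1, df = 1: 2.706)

5.294; not consistent

Expected counts for N = 170 under a 1:1 ratio (total parts = 2):
  purple: 170 × 1/2 = 85
  yellow: 170 × 1/2 = 85
χ² = Σ (O − E)² / E
  purple: (70 − 85)² / 85 = 2.6471
  yellow: (100 − 85)² / 85 = 2.6471
χ² = 2.6471 + 2.6471 = 5.2942 ≈ 5.294
Degrees of freedom = 2 − 1 = 1; critical value at α = 0.1 is 2.706.
Since 5.294 > 2.706, we reject the null hypothesis — the data do not fit the 1:1 ratio.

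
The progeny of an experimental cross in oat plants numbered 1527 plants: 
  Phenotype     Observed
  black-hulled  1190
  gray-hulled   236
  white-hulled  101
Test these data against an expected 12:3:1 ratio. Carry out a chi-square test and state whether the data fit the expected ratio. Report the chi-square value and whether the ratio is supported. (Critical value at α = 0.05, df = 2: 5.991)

Expected counts for N = 1527 under a 12:3:1 ratio (total parts = 16):
  black-hulled: 1527 × 12/16 = 1145.25
  gray-hulled: 1527 × 3/16 = 286.3125
  white-hulled: 1527 × 1/16 = 95.4375
χ² = Σ (O − E)² / E
  black-hulled: (1190 − 1145.25)² / 1145.25 = 1.7486
  gray-hulled: (236 − 286.3125)² / 286.3125 = 8.8412
  white-hulled: (101 − 95.4375)² / 95.4375 = 0.3242
χ² = 1.7486 + 8.8412 + 0.3242 = 10.914
Degrees of freedom = 3 − 1 = 2; critical value at α = 0.05 is 5.991.
Since 10.914 > 5.991, we reject the null hypothesis — the data do not fit the 12:3:1 ratio.

10.914; not consistent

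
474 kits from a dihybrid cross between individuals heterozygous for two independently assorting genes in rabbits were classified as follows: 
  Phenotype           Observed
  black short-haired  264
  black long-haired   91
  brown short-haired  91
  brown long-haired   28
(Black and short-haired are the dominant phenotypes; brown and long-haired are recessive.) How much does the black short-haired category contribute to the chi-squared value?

0.026

A dihybrid F₂ with independent assortment and complete dominance at both loci gives a 9:3:3:1 phenotypic ratio.
Expected counts for N = 474 under a 9:3:3:1 ratio (total parts = 16):
  black short-haired: 474 × 9/16 = 266.625
  black long-haired: 474 × 3/16 = 88.875
  brown short-haired: 474 × 3/16 = 88.875
  brown long-haired: 474 × 1/16 = 29.625
Contribution of black short-haired: (264 − 266.625)² / 266.625 = 0.0258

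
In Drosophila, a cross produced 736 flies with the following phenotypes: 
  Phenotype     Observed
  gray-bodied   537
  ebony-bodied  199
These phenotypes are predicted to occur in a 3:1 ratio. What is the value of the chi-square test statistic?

1.630

The 3:1 ratio has 4 parts, so with N = 736 the expected counts are:
  gray-bodied: 736 × 3/4 = 552
  ebony-bodied: 736 × 1/4 = 184
χ² = Σ (O − E)² / E
  gray-bodied: (537 − 552)² / 552 = 0.4076
  ebony-bodied: (199 − 184)² / 184 = 1.2228
χ² = 0.4076 + 1.2228 = 1.6304 ≈ 1.630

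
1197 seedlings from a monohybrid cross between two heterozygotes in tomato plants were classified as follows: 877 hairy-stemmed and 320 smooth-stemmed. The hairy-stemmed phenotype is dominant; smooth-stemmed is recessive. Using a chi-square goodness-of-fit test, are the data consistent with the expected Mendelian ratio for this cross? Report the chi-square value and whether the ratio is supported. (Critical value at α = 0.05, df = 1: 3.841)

For a monohybrid cross between heterozygotes with complete dominance, the expected phenotypic ratio is 3:1.
Expected counts for N = 1197 under a 3:1 ratio (total parts = 4):
  hairy-stemmed: 1197 × 3/4 = 897.75
  smooth-stemmed: 1197 × 1/4 = 299.25
χ² = Σ (O − E)² / E
  hairy-stemmed: (877 − 897.75)² / 897.75 = 0.4796
  smooth-stemmed: (320 − 299.25)² / 299.25 = 1.4388
χ² = 0.4796 + 1.4388 = 1.9184 ≈ 1.918
Degrees of freedom = 2 − 1 = 1; critical value at α = 0.05 is 3.841.
Since 1.918 < 3.841, we fail to reject the null hypothesis — the data are consistent with the 3:1 ratio.

1.918; consistent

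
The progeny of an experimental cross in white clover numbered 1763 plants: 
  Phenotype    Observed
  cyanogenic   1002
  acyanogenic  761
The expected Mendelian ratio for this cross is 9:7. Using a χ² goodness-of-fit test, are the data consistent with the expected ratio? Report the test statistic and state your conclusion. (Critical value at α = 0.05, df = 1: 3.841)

0.245; consistent

Total ratio parts = 16. Expected numbers out of 1763:
  cyanogenic: 1763 × 9/16 = 991.6875
  acyanogenic: 1763 × 7/16 = 771.3125
χ² = Σ (O − E)² / E
  cyanogenic: (1002 − 991.6875)² / 991.6875 = 0.1072
  acyanogenic: (761 − 771.3125)² / 771.3125 = 0.1379
χ² = 0.1072 + 0.1379 = 0.2451 ≈ 0.245
Degrees of freedom = 2 − 1 = 1; critical value at α = 0.05 is 3.841.
Since 0.245 < 3.841, we fail to reject the null hypothesis — the data are consistent with the 9:7 ratio.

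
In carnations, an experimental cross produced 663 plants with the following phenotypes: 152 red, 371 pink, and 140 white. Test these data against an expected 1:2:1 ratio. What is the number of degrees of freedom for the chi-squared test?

A goodness-of-fit test with 3 phenotype classes has df = 3 − 1 = 2.

2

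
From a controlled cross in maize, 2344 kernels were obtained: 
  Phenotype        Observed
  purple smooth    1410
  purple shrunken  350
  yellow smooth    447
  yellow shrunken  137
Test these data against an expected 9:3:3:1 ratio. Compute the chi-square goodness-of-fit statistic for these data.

25.320

Under the 9:3:3:1 hypothesis (Σ ratio = 16, N = 2344):
  purple smooth: 2344 × 9/16 = 1318.5
  purple shrunken: 2344 × 3/16 = 439.5
  yellow smooth: 2344 × 3/16 = 439.5
  yellow shrunken: 2344 × 1/16 = 146.5
χ² = Σ (O − E)² / E
  purple smooth: (1410 − 1318.5)² / 1318.5 = 6.3498
  purple shrunken: (350 − 439.5)² / 439.5 = 18.2258
  yellow smooth: (447 − 439.5)² / 439.5 = 0.1280
  yellow shrunken: (137 − 146.5)² / 146.5 = 0.6160
χ² = 6.3498 + 18.2258 + 0.1280 + 0.6160 = 25.3196 ≈ 25.320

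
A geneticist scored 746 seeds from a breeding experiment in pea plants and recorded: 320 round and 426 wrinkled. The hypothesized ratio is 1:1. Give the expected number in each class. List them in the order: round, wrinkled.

373, 373

Expected counts for N = 746 under a 1:1 ratio (total parts = 2):
  round: 746 × 1/2 = 373
  wrinkled: 746 × 1/2 = 373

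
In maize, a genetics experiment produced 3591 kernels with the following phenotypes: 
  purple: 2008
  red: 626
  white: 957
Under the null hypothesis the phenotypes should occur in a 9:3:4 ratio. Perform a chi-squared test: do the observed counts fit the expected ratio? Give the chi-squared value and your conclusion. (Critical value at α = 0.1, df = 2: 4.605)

Total ratio parts = 16. Expected numbers out of 3591:
  purple: 3591 × 9/16 = 2019.9375
  red: 3591 × 3/16 = 673.3125
  white: 3591 × 4/16 = 897.75
χ² = Σ (O − E)² / E
  purple: (2008 − 2019.9375)² / 2019.9375 = 0.0705
  red: (626 − 673.3125)² / 673.3125 = 3.3246
  white: (957 − 897.75)² / 897.75 = 3.9104
χ² = 0.0705 + 3.3246 + 3.9104 = 7.3055 ≈ 7.306
Degrees of freedom = 3 − 1 = 2; critical value at α = 0.1 is 4.605.
Since 7.306 > 4.605, we reject the null hypothesis — the data do not fit the 9:3:4 ratio.

7.306; not consistent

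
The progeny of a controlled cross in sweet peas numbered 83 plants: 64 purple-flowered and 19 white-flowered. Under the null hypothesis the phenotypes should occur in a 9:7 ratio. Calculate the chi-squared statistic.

Expected counts for N = 83 under a 9:7 ratio (total parts = 16):
  purple-flowered: 83 × 9/16 = 46.6875
  white-flowered: 83 × 7/16 = 36.3125
χ² = Σ (O − E)² / E
  purple-flowered: (64 − 46.6875)² / 46.6875 = 6.4198
  white-flowered: (19 − 36.3125)² / 36.3125 = 8.2540
χ² = 6.4198 + 8.2540 = 14.6738 ≈ 14.674

14.674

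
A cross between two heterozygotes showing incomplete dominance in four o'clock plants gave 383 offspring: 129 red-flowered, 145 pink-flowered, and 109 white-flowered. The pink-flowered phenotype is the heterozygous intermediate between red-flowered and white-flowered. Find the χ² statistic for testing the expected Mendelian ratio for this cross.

24.671

With incomplete dominance, a heterozygote × heterozygote cross gives a 1:2:1 phenotypic ratio.
Under the 1:2:1 hypothesis (Σ ratio = 4, N = 383):
  red-flowered: 383 × 1/4 = 95.75
  pink-flowered: 383 × 2/4 = 191.5
  white-flowered: 383 × 1/4 = 95.75
χ² = Σ (O − E)² / E
  red-flowered: (129 − 95.75)² / 95.75 = 11.5463
  pink-flowered: (145 − 191.5)² / 191.5 = 11.2911
  white-flowered: (109 − 95.75)² / 95.75 = 1.8336
χ² = 11.5463 + 11.2911 + 1.8336 = 24.671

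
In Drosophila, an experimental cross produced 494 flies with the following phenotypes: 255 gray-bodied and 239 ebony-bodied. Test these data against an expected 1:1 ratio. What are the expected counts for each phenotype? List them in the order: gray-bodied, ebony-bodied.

247, 247

Total ratio parts = 2. Expected numbers out of 494:
  gray-bodied: 494 × 1/2 = 247
  ebony-bodied: 494 × 1/2 = 247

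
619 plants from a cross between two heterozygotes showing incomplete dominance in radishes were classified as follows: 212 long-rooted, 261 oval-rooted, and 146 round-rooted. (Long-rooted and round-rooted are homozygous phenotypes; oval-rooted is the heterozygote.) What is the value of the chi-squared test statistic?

29.275

With incomplete dominance, a heterozygote × heterozygote cross gives a 1:2:1 phenotypic ratio.
Under the 1:2:1 hypothesis (Σ ratio = 4, N = 619):
  long-rooted: 619 × 1/4 = 154.75
  oval-rooted: 619 × 2/4 = 309.5
  round-rooted: 619 × 1/4 = 154.75
χ² = Σ (O − E)² / E
  long-rooted: (212 − 154.75)² / 154.75 = 21.1797
  oval-rooted: (261 − 309.5)² / 309.5 = 7.6002
  round-rooted: (146 − 154.75)² / 154.75 = 0.4947
χ² = 21.1797 + 7.6002 + 0.4947 = 29.2746 ≈ 29.275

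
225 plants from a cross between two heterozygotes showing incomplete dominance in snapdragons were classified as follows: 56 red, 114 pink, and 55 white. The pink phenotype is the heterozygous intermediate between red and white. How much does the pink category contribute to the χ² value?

0.020

With incomplete dominance, a heterozygote × heterozygote cross gives a 1:2:1 phenotypic ratio.
Under the 1:2:1 hypothesis (Σ ratio = 4, N = 225):
  red: 225 × 1/4 = 56.25
  pink: 225 × 2/4 = 112.5
  white: 225 × 1/4 = 56.25
Contribution of pink: (114 − 112.5)² / 112.5 = 0.0200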